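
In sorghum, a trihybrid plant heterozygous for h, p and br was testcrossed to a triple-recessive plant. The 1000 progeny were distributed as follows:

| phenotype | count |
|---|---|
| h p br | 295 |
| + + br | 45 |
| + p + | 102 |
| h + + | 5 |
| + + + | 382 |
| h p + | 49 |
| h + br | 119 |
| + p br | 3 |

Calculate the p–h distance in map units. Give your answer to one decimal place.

The two most frequent reciprocal classes, + + + and h p br, are the parental types, so the F1 was + + + / h p br.
The two rarest classes, h + + and + p br, are the double crossovers. Comparing them with the parentals, only the h allele has switched, so h is the middle locus and the order is p – h – br.
Crossovers in the p–h interval produce the single-crossover classes + p + and h + br (102 + 119 = 221) plus the double crossovers (8).
RF(p–h) = (221 + 8) / 1000 = 229/1000 = 0.2290 → 22.9 map units.

22.9 map units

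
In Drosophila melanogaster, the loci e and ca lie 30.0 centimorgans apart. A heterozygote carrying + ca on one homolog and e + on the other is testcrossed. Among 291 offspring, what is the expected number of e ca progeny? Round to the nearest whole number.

A map distance of 30.0 centimorgans corresponds to a recombination frequency of 0.300.
The F1 is + ca / e +, so e ca is a recombinant gamete class with expected frequency r/2 = 0.300/2 = 0.1500.
Expected number = 0.1500 × 291 = 43.65 ≈ 44.

44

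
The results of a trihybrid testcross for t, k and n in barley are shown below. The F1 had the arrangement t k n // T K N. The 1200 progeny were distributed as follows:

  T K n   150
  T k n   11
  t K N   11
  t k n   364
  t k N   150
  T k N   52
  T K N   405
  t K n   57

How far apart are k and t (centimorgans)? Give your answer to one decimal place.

10.9 centimorgans

The two rarest classes, T k n and t K N, are the double crossovers. Comparing them with the parentals, only the t allele has switched, so t is the middle locus and the order is k – t – n.
Crossovers in the k–t interval produce the single-crossover classes t K n and T k N (57 + 52 = 109) plus the double crossovers (22).
RF(k–t) = (109 + 22) / 1200 = 131/1200 = 0.1092 → 10.9 centimorgans.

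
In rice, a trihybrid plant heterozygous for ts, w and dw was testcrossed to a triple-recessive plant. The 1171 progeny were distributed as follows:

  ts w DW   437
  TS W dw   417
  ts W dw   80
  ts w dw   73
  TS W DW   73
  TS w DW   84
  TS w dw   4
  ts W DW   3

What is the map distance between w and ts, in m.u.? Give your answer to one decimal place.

The two most frequent reciprocal classes, ts w DW and TS W dw, are the parental types, so the F1 was ts w DW / TS W dw.
The two rarest classes, ts W DW and TS w dw, are the double crossovers. Comparing them with the parentals, only the w allele has switched, so w is the middle locus and the order is dw – w – ts.
Crossovers in the w–ts interval produce the single-crossover classes TS w DW and ts W dw (84 + 80 = 164) plus the double crossovers (7).
RF(w–ts) = (164 + 7) / 1171 = 171/1171 = 0.1460 → 14.6 m.u.

14.6 m.u.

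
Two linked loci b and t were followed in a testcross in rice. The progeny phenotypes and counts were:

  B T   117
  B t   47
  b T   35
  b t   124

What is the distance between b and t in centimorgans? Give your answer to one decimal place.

The two most frequent classes, B T (117) and b t (124), are the parental types, so the F1 was B T / b t.
The recombinant classes are B t and b T: 47 + 35 = 82.
Recombination frequency = 82/323 = 0.2539 ≈ 25.4%, i.e. 25.4 centimorgans.

25.4 centimorgans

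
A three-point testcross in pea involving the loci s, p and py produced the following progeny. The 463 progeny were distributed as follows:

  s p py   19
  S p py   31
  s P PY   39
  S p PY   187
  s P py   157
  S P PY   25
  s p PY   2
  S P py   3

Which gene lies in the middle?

s

The two most frequent reciprocal classes, s P py and S p PY, are the parental types, so the F1 was s P py / S p PY.
The two rarest classes, S P py and s p PY, are the double crossovers. Comparing them with the parentals, only the s allele has switched, so s is the middle locus and the order is p – s – py.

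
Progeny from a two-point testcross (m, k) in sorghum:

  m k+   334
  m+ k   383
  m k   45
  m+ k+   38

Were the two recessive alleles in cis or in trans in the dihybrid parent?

trans

The two most frequent classes are m+ k (383) and m k+ (334); these are the parental (non-recombinant) types.
So the F1 carried m+ k on one chromosome and m k+ on the other — the recessive alleles are on opposite chromosomes (trans / repulsion).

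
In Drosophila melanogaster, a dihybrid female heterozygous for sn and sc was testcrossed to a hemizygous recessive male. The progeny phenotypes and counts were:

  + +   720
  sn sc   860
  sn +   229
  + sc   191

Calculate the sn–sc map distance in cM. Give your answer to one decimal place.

The two most frequent classes, + + (720) and sn sc (860), are the parental types, so the F1 was + + / sn sc.
The recombinant classes are + sc and sn +: 191 + 229 = 420.
Recombination frequency = 420/2000 = 0.2100 ≈ 21.0%, i.e. 21.0 cM.

21.0 cM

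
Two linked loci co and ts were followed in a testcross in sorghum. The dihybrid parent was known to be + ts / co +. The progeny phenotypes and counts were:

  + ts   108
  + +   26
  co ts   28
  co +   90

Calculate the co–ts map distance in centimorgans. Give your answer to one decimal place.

21.4 centimorgans

The recombinant classes are + + and co ts: 26 + 28 = 54.
Recombination frequency = 54/252 = 0.2143 ≈ 21.4%, i.e. 21.4 centimorgans.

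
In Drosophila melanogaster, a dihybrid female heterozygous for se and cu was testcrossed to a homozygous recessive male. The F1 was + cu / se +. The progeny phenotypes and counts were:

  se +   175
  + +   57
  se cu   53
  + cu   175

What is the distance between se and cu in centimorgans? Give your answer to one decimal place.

23.9 centimorgans

The recombinant classes are + + and se cu: 57 + 53 = 110.
Recombination frequency = 110/460 = 0.2391 ≈ 23.9%, i.e. 23.9 centimorgans.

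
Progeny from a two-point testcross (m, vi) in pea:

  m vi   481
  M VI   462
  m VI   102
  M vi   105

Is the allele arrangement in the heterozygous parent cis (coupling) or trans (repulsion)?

cis

The two most frequent classes are M VI (462) and m vi (481); these are the parental (non-recombinant) types.
So the F1 carried M VI on one chromosome and m vi on the other — the recessive alleles are on the same chromosome (cis / coupling).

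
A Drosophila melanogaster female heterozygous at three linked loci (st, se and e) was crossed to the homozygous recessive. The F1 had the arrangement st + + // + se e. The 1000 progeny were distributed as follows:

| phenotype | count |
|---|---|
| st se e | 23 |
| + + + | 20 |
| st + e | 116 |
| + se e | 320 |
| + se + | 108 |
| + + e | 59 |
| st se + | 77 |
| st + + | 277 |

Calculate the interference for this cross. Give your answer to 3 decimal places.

0.100

The two rarest classes, + + + and st se e, are the double crossovers. Comparing them with the parentals, only the st allele has switched, so st is the middle locus and the order is e – st – se.
e–st: (224 + 43)/1000 = 0.2670; st–se: (136 + 43)/1000 = 0.1790.
Expected DCO frequency = 0.2670 × 0.1790 ≈ 0.04779; observed = 43/1000 ≈ 0.04300.
Coefficient of coincidence = 0.04300/0.04779 ≈ 0.900; interference = 1 − 0.900 = 0.100.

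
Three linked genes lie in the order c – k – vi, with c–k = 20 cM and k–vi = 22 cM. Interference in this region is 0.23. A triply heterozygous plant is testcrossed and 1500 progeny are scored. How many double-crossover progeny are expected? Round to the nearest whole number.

51

Map distances give recombination frequencies of 0.200 and 0.220 for the two intervals.
With interference 0.23 (so coincidence = 0.77), expected double-crossover frequency = 0.200 × 0.220 × 0.77 = 0.03388.
Expected number = 0.03388 × 1500 = 50.82 ≈ 51.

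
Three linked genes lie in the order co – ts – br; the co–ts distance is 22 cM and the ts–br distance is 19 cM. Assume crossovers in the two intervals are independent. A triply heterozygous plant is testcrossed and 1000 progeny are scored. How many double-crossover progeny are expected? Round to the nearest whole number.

42

Map distances give recombination frequencies of 0.220 and 0.190 for the two intervals.
With no interference, expected double-crossover frequency = 0.220 × 0.190 = 0.04180.
Expected number = 0.04180 × 1000 = 41.80 ≈ 42.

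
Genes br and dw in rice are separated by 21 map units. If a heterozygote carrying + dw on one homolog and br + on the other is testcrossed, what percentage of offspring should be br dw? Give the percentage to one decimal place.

A map distance of 21 map units corresponds to a recombination frequency of 0.210.
The F1 is + dw / br +, so br dw is a recombinant gamete class with expected frequency r/2 = 0.210/2 = 0.1050.
That is 0.1050 = 10.5% of the progeny.

10.5%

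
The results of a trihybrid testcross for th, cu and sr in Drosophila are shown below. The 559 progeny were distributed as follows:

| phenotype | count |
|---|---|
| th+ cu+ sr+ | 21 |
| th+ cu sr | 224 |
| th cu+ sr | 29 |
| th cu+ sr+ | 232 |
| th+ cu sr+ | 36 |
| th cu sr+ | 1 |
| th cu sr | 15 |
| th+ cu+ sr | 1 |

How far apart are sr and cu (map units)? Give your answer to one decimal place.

12.0 map units

The two most frequent reciprocal classes, th+ cu sr and th cu+ sr+, are the parental types, so the F1 was th+ cu sr / th cu+ sr+.
The two rarest classes, th+ cu+ sr and th cu sr+, are the double crossovers. Comparing them with the parentals, only the cu allele has switched, so cu is the middle locus and the order is th – cu – sr.
Crossovers in the cu–sr interval produce the single-crossover classes th+ cu sr+ and th cu+ sr (36 + 29 = 65) plus the double crossovers (2).
RF(cu–sr) = (65 + 2) / 559 = 67/559 = 0.1199 → 12.0 map units.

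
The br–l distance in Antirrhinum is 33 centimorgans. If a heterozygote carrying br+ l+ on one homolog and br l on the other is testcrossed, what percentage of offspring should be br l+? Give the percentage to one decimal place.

16.5%

A map distance of 33 centimorgans corresponds to a recombination frequency of 0.330.
The F1 is br+ l+ / br l, so br l+ is a recombinant gamete class with expected frequency r/2 = 0.330/2 = 0.1650.
That is 0.1650 = 16.5% of the progeny.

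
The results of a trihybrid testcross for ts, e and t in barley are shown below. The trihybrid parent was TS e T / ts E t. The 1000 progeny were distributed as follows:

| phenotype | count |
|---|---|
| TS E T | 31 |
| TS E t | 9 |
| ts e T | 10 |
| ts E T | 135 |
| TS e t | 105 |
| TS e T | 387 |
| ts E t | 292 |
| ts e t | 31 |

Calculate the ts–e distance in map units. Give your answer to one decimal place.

8.1 map units

The two rarest classes, ts e T and TS E t, are the double crossovers. Comparing them with the parentals, only the ts allele has switched, so ts is the middle locus and the order is t – ts – e.
Crossovers in the ts–e interval produce the single-crossover classes TS E T and ts e t (31 + 31 = 62) plus the double crossovers (19).
RF(ts–e) = (62 + 19) / 1000 = 81/1000 = 0.0810 → 8.1 map units.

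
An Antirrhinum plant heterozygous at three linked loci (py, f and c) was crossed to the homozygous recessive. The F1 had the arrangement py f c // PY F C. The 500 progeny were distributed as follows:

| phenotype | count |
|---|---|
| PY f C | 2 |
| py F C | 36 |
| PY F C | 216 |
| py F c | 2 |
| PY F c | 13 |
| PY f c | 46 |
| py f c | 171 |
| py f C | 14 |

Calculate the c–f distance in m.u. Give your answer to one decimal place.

6.2 m.u.

The two rarest classes, py F c and PY f C, are the double crossovers. Comparing them with the parentals, only the f allele has switched, so f is the middle locus and the order is py – f – c.
Crossovers in the f–c interval produce the single-crossover classes py f C and PY F c (14 + 13 = 27) plus the double crossovers (4).
RF(f–c) = (27 + 4) / 500 = 31/500 = 0.0620 → 6.2 m.u.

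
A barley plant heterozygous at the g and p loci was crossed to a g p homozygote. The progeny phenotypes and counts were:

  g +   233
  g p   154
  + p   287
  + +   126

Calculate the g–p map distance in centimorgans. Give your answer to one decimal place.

35.0 centimorgans

The two most frequent classes, + p (287) and g + (233), are the parental types, so the F1 was + p / g +.
The recombinant classes are + + and g p: 126 + 154 = 280.
Recombination frequency = 280/800 = 0.3500 ≈ 35.0%, i.e. 35.0 centimorgans.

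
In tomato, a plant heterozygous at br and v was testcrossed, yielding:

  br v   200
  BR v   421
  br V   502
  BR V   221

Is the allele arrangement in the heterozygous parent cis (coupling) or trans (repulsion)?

trans

The two most frequent classes are BR v (421) and br V (502); these are the parental (non-recombinant) types.
So the F1 carried BR v on one chromosome and br V on the other — the recessive alleles are on opposite chromosomes (trans / repulsion).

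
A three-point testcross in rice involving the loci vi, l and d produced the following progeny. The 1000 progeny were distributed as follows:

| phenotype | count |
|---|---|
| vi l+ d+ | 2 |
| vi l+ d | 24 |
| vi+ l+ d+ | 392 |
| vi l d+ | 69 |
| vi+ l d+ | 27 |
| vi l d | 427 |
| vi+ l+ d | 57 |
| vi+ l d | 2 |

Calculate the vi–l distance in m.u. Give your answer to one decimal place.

The two most frequent reciprocal classes, vi+ l+ d+ and vi l d, are the parental types, so the F1 was vi+ l+ d+ / vi l d.
The two rarest classes, vi l+ d+ and vi+ l d, are the double crossovers. Comparing them with the parentals, only the vi allele has switched, so vi is the middle locus and the order is l – vi – d.
Crossovers in the l–vi interval produce the single-crossover classes vi+ l d+ and vi l+ d (27 + 24 = 51) plus the double crossovers (4).
RF(l–vi) = (51 + 4) / 1000 = 55/1000 = 0.0550 → 5.5 m.u.

5.5 m.u.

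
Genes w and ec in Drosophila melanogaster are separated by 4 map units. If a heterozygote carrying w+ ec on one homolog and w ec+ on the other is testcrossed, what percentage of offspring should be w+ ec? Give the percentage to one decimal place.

A map distance of 4 map units corresponds to a recombination frequency of 0.040.
The F1 is w+ ec / w ec+, so w+ ec is a parental gamete class with expected frequency (1 − r)/2 = 0.960/2 = 0.4800.
That is 0.4800 = 48.0% of the progeny.

48.0%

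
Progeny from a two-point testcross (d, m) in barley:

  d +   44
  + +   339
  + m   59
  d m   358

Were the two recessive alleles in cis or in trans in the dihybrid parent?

The two most frequent classes are + + (339) and d m (358); these are the parental (non-recombinant) types.
So the F1 carried + + on one chromosome and d m on the other — the recessive alleles are on the same chromosome (cis / coupling).

cis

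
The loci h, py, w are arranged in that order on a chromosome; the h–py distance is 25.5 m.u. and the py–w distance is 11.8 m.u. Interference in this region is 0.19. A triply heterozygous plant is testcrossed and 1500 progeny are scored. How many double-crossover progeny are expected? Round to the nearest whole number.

37

Map distances give recombination frequencies of 0.255 and 0.118 for the two intervals.
With interference 0.19 (so coincidence = 0.81), expected double-crossover frequency = 0.255 × 0.118 × 0.81 = 0.02437.
Expected number = 0.02437 × 1500 = 36.56 ≈ 37.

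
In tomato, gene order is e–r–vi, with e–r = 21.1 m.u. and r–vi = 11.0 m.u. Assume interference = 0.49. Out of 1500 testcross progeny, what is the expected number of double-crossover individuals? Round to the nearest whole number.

Map distances give recombination frequencies of 0.211 and 0.110 for the two intervals.
With interference 0.49 (so coincidence = 0.51), expected double-crossover frequency = 0.211 × 0.110 × 0.51 = 0.01184.
Expected number = 0.01184 × 1500 = 17.76 ≈ 18.

18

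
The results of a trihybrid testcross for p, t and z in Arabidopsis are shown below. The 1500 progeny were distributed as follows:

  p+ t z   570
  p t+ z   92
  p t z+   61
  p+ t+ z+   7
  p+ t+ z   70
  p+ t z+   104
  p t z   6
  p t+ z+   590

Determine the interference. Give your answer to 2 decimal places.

The two most frequent reciprocal classes, p t+ z+ and p+ t z, are the parental types, so the F1 was p t+ z+ / p+ t z.
The two rarest classes, p+ t+ z+ and p t z, are the double crossovers. Comparing them with the parentals, only the p allele has switched, so p is the middle locus and the order is t – p – z.
t–p: (131 + 13)/1500 = 0.0960; p–z: (196 + 13)/1500 = 0.1393.
Expected DCO frequency = 0.0960 × 0.1393 ≈ 0.01337; observed = 13/1500 ≈ 0.00867.
Coefficient of coincidence = 0.00867/0.01337 ≈ 0.65; interference = 1 − 0.65 = 0.35.

0.35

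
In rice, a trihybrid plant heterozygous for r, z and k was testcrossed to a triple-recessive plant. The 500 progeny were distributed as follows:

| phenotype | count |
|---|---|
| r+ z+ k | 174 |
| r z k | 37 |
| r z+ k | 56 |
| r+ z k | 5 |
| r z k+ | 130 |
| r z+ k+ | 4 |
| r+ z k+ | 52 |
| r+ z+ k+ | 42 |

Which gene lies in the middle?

z

The two most frequent reciprocal classes, r+ z+ k and r z k+, are the parental types, so the F1 was r+ z+ k / r z k+.
The two rarest classes, r+ z k and r z+ k+, are the double crossovers. Comparing them with the parentals, only the z allele has switched, so z is the middle locus and the order is r – z – k.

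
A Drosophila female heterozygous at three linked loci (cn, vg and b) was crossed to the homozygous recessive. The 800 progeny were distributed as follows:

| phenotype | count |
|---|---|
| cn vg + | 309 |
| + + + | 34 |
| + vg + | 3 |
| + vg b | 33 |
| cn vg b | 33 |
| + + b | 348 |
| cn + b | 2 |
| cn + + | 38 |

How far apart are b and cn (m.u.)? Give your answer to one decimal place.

9.0 m.u.

The two most frequent reciprocal classes, + + b and cn vg +, are the parental types, so the F1 was + + b / cn vg +.
The two rarest classes, cn + b and + vg +, are the double crossovers. Comparing them with the parentals, only the cn allele has switched, so cn is the middle locus and the order is b – cn – vg.
Crossovers in the b–cn interval produce the single-crossover classes + + + and cn vg b (34 + 33 = 67) plus the double crossovers (5).
RF(b–cn) = (67 + 5) / 800 = 72/800 = 0.0900 → 9.0 m.u.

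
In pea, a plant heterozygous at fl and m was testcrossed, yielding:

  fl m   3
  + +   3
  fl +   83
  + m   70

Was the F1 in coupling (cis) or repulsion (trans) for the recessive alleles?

The two most frequent classes are + m (70) and fl + (83); these are the parental (non-recombinant) types.
So the F1 carried + m on one chromosome and fl + on the other — the recessive alleles are on opposite chromosomes (trans / repulsion).

trans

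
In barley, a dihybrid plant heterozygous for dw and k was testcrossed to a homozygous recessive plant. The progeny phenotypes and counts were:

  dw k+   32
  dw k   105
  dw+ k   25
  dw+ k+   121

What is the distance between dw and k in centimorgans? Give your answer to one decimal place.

20.1 centimorgans

The two most frequent classes, dw+ k+ (121) and dw k (105), are the parental types, so the F1 was dw+ k+ / dw k.
The recombinant classes are dw+ k and dw k+: 25 + 32 = 57.
Recombination frequency = 57/283 = 0.2014 ≈ 20.1%, i.e. 20.1 centimorgans.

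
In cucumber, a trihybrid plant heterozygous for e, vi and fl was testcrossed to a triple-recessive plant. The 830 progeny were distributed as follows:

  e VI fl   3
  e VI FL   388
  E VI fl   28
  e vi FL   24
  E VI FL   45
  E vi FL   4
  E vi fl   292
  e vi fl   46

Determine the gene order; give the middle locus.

The two most frequent reciprocal classes, e VI FL and E vi fl, are the parental types, so the F1 was e VI FL / E vi fl.
The two rarest classes, e VI fl and E vi FL, are the double crossovers. Comparing them with the parentals, only the fl allele has switched, so fl is the middle locus and the order is e – fl – vi.

fl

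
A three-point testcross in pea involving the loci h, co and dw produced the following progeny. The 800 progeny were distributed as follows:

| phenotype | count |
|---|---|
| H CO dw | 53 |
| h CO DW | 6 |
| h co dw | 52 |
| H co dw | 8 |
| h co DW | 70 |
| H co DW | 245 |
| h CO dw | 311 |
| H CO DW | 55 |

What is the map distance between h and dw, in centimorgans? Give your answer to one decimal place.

17.1 centimorgans

The two most frequent reciprocal classes, h CO dw and H co DW, are the parental types, so the F1 was h CO dw / H co DW.
The two rarest classes, h CO DW and H co dw, are the double crossovers. Comparing them with the parentals, only the dw allele has switched, so dw is the middle locus and the order is h – dw – co.
Crossovers in the h–dw interval produce the single-crossover classes H CO dw and h co DW (53 + 70 = 123) plus the double crossovers (14).
RF(h–dw) = (123 + 14) / 800 = 137/800 = 0.1713 → 17.1 centimorgans.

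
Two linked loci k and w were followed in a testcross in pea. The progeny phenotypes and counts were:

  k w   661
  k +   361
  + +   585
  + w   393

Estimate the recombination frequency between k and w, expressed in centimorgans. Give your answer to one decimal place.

37.7 centimorgans

The two most frequent classes, + + (585) and k w (661), are the parental types, so the F1 was + + / k w.
The recombinant classes are + w and k +: 393 + 361 = 754.
Recombination frequency = 754/2000 = 0.3770 ≈ 37.7%, i.e. 37.7 centimorgans.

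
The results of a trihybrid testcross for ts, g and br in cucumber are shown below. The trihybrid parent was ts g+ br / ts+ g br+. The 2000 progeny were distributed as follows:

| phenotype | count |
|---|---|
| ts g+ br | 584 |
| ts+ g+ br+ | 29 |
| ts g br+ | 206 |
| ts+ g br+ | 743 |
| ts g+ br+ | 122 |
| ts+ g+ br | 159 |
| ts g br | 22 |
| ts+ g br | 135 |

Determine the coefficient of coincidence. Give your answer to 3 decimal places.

The two rarest classes, ts g br and ts+ g+ br+, are the double crossovers. Comparing them with the parentals, only the g allele has switched, so g is the middle locus and the order is br – g – ts.
br–g: (257 + 51)/2000 = 0.1540; g–ts: (365 + 51)/2000 = 0.2080.
Expected DCO frequency = 0.1540 × 0.2080 ≈ 0.03203; observed = 51/2000 ≈ 0.02550.
Coefficient of coincidence = 0.02550/0.03203 ≈ 0.796.

0.796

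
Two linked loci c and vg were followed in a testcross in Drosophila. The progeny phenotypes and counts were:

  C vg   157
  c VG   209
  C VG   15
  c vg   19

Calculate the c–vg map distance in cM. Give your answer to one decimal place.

8.5 cM

The two most frequent classes, C vg (157) and c VG (209), are the parental types, so the F1 was C vg / c VG.
The recombinant classes are C VG and c vg: 15 + 19 = 34.
Recombination frequency = 34/400 = 0.0850 ≈ 8.5%, i.e. 8.5 cM.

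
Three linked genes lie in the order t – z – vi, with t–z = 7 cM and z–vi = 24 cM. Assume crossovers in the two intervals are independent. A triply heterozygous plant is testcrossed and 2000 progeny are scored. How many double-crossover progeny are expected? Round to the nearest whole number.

Map distances give recombination frequencies of 0.070 and 0.240 for the two intervals.
With no interference, expected double-crossover frequency = 0.070 × 0.240 = 0.01680.
Expected number = 0.01680 × 2000 = 33.60 ≈ 34.

34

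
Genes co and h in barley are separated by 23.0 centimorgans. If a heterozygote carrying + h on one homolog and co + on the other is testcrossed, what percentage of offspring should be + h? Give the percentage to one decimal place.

38.5%

A map distance of 23.0 centimorgans corresponds to a recombination frequency of 0.230.
The F1 is + h / co +, so + h is a parental gamete class with expected frequency (1 − r)/2 = 0.770/2 = 0.3850.
That is 0.3850 = 38.5% of the progeny.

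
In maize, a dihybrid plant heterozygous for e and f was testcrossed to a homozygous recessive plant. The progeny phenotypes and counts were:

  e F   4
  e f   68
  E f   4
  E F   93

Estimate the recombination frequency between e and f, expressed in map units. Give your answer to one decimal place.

4.7 map units

The two most frequent classes, E F (93) and e f (68), are the parental types, so the F1 was E F / e f.
The recombinant classes are E f and e F: 4 + 4 = 8.
Recombination frequency = 8/169 = 0.0473 ≈ 4.7%, i.e. 4.7 map units.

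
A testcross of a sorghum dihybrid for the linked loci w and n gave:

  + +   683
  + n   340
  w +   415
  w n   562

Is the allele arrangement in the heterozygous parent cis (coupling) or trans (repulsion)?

cis

The two most frequent classes are + + (683) and w n (562); these are the parental (non-recombinant) types.
So the F1 carried + + on one chromosome and w n on the other — the recessive alleles are on the same chromosome (cis / coupling).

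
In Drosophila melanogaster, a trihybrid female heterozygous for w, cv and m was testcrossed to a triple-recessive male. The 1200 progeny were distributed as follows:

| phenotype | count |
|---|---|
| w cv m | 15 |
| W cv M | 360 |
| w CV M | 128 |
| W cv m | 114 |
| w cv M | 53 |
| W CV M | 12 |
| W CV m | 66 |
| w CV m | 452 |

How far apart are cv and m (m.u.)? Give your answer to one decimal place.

The two most frequent reciprocal classes, W cv M and w CV m, are the parental types, so the F1 was W cv M / w CV m.
The two rarest classes, W CV M and w cv m, are the double crossovers. Comparing them with the parentals, only the cv allele has switched, so cv is the middle locus and the order is w – cv – m.
Crossovers in the cv–m interval produce the single-crossover classes W cv m and w CV M (114 + 128 = 242) plus the double crossovers (27).
RF(cv–m) = (242 + 27) / 1200 = 269/1200 = 0.2242 → 22.4 m.u.

22.4 m.u.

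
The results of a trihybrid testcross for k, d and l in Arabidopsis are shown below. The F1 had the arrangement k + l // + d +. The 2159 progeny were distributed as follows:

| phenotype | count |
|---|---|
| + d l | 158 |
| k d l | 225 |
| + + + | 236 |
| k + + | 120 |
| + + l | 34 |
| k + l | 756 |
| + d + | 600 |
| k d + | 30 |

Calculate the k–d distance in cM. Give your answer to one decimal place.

24.3 cM

The two rarest classes, + + l and k d +, are the double crossovers. Comparing them with the parentals, only the k allele has switched, so k is the middle locus and the order is d – k – l.
Crossovers in the d–k interval produce the single-crossover classes k d l and + + + (225 + 236 = 461) plus the double crossovers (64).
RF(d–k) = (461 + 64) / 2159 = 525/2159 = 0.2432 → 24.3 cM.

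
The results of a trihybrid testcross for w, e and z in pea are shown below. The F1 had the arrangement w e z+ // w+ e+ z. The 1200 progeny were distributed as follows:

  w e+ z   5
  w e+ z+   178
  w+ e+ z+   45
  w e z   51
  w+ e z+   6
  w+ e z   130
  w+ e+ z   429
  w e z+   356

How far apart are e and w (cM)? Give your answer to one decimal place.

26.6 cM

The two rarest classes, w+ e z+ and w e+ z, are the double crossovers. Comparing them with the parentals, only the w allele has switched, so w is the middle locus and the order is e – w – z.
Crossovers in the e–w interval produce the single-crossover classes w e+ z+ and w+ e z (178 + 130 = 308) plus the double crossovers (11).
RF(e–w) = (308 + 11) / 1200 = 319/1200 = 0.2658 → 26.6 cM.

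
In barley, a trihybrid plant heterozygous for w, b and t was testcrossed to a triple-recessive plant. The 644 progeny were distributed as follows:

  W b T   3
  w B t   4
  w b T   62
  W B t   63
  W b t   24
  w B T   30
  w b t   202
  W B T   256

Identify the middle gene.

b

The two most frequent reciprocal classes, w b t and W B T, are the parental types, so the F1 was w b t / W B T.
The two rarest classes, w B t and W b T, are the double crossovers. Comparing them with the parentals, only the b allele has switched, so b is the middle locus and the order is t – b – w.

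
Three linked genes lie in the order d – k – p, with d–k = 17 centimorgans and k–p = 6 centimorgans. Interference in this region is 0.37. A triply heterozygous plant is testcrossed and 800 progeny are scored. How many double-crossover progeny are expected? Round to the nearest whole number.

5

Map distances give recombination frequencies of 0.170 and 0.060 for the two intervals.
With interference 0.37 (so coincidence = 0.63), expected double-crossover frequency = 0.170 × 0.060 × 0.63 = 0.00643.
Expected number = 0.00643 × 800 = 5.14 ≈ 5.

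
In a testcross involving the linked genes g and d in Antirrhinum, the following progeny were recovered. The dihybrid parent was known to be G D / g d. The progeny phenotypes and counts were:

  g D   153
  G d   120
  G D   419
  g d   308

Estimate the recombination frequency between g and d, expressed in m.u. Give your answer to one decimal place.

27.3 m.u.

The recombinant classes are G d and g D: 120 + 153 = 273.
Recombination frequency = 273/1000 = 0.2730 ≈ 27.3%, i.e. 27.3 m.u.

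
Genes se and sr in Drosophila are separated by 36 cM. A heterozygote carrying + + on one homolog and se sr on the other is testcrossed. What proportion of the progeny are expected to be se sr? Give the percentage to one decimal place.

A map distance of 36 cM corresponds to a recombination frequency of 0.360.
The F1 is + + / se sr, so se sr is a parental gamete class with expected frequency (1 − r)/2 = 0.640/2 = 0.3200.
That is 0.3200 = 32.0% of the progeny.

32.0%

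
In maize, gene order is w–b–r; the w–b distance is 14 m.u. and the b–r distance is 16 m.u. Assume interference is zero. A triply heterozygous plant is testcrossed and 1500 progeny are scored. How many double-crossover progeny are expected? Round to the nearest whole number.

Map distances give recombination frequencies of 0.140 and 0.160 for the two intervals.
With no interference, expected double-crossover frequency = 0.140 × 0.160 = 0.02240.
Expected number = 0.02240 × 1500 = 33.60 ≈ 34.

34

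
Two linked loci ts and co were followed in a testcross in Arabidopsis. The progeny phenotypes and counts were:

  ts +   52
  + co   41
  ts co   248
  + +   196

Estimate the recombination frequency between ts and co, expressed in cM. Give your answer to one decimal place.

17.3 cM

The two most frequent classes, + + (196) and ts co (248), are the parental types, so the F1 was + + / ts co.
The recombinant classes are + co and ts +: 41 + 52 = 93.
Recombination frequency = 93/537 = 0.1732 ≈ 17.3%, i.e. 17.3 cM.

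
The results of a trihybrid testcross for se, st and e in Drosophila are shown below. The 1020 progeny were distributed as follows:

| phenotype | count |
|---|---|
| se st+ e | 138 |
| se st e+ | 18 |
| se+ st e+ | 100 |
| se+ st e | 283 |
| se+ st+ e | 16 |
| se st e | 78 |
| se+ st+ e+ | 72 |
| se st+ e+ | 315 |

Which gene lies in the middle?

The two most frequent reciprocal classes, se st+ e+ and se+ st e, are the parental types, so the F1 was se st+ e+ / se+ st e.
The two rarest classes, se st e+ and se+ st+ e, are the double crossovers. Comparing them with the parentals, only the st allele has switched, so st is the middle locus and the order is se – st – e.

st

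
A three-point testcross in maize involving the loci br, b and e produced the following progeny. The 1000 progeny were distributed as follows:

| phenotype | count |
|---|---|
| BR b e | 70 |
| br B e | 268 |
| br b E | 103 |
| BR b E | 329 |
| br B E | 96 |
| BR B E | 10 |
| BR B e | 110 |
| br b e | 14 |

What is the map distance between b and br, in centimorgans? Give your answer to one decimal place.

The two most frequent reciprocal classes, BR b E and br B e, are the parental types, so the F1 was BR b E / br B e.
The two rarest classes, BR B E and br b e, are the double crossovers. Comparing them with the parentals, only the b allele has switched, so b is the middle locus and the order is e – b – br.
Crossovers in the b–br interval produce the single-crossover classes br b E and BR B e (103 + 110 = 213) plus the double crossovers (24).
RF(b–br) = (213 + 24) / 1000 = 237/1000 = 0.2370 → 23.7 centimorgans.

23.7 centimorgans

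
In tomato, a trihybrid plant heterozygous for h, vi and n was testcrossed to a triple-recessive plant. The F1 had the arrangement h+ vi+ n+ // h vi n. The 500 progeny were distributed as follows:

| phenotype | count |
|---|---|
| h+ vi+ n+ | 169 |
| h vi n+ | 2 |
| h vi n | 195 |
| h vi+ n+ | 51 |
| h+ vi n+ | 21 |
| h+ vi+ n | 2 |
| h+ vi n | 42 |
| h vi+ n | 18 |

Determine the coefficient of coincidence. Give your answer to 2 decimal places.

0.48

The two rarest classes, h+ vi+ n and h vi n+, are the double crossovers. Comparing them with the parentals, only the n allele has switched, so n is the middle locus and the order is vi – n – h.
vi–n: (39 + 4)/500 = 0.0860; n–h: (93 + 4)/500 = 0.1940.
Expected DCO frequency = 0.0860 × 0.1940 ≈ 0.01668; observed = 4/500 ≈ 0.00800.
Coefficient of coincidence = 0.00800/0.01668 ≈ 0.48.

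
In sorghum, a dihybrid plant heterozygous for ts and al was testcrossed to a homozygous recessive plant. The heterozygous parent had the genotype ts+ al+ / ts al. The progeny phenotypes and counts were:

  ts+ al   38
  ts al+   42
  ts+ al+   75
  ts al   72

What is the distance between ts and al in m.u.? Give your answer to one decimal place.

35.2 m.u.

The recombinant classes are ts+ al and ts al+: 38 + 42 = 80.
Recombination frequency = 80/227 = 0.3524 ≈ 35.2%, i.e. 35.2 m.u.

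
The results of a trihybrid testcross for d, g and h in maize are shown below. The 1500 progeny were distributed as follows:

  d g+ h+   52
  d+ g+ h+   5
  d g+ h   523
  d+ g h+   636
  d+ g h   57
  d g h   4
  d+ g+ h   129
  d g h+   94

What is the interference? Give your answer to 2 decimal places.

0.51

The two most frequent reciprocal classes, d+ g h+ and d g+ h, are the parental types, so the F1 was d+ g h+ / d g+ h.
The two rarest classes, d+ g+ h+ and d g h, are the double crossovers. Comparing them with the parentals, only the g allele has switched, so g is the middle locus and the order is d – g – h.
d–g: (223 + 9)/1500 = 0.1547; g–h: (109 + 9)/1500 = 0.0787.
Expected DCO frequency = 0.1547 × 0.0787 ≈ 0.01217; observed = 9/1500 ≈ 0.00600.
Coefficient of coincidence = 0.00600/0.01217 ≈ 0.49; interference = 1 − 0.49 = 0.51.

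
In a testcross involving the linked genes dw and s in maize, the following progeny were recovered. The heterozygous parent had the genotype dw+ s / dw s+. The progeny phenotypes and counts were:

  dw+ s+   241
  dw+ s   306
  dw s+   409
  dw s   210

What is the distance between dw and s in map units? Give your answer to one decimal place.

The recombinant classes are dw+ s+ and dw s: 241 + 210 = 451.
Recombination frequency = 451/1166 = 0.3868 ≈ 38.7%, i.e. 38.7 map units.

38.7 map units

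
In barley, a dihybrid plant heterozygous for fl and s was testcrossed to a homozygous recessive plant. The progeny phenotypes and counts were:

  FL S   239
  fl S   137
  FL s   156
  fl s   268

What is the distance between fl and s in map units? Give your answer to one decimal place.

36.6 map units

The two most frequent classes, FL S (239) and fl s (268), are the parental types, so the F1 was FL S / fl s.
The recombinant classes are FL s and fl S: 156 + 137 = 293.
Recombination frequency = 293/800 = 0.3663 ≈ 36.6%, i.e. 36.6 map units.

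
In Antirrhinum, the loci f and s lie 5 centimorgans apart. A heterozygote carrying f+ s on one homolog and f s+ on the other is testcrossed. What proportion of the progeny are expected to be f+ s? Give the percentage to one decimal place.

47.5%

A map distance of 5 centimorgans corresponds to a recombination frequency of 0.050.
The F1 is f+ s / f s+, so f+ s is a parental gamete class with expected frequency (1 − r)/2 = 0.950/2 = 0.4750.
That is 0.4750 = 47.5% of the progeny.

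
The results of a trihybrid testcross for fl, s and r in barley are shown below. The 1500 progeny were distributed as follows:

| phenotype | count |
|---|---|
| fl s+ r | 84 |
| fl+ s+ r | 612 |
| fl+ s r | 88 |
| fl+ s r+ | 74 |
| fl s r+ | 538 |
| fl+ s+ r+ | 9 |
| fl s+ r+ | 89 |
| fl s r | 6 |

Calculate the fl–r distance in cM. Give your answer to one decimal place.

11.5 cM

The two most frequent reciprocal classes, fl+ s+ r and fl s r+, are the parental types, so the F1 was fl+ s+ r / fl s r+.
The two rarest classes, fl+ s+ r+ and fl s r, are the double crossovers. Comparing them with the parentals, only the r allele has switched, so r is the middle locus and the order is fl – r – s.
Crossovers in the fl–r interval produce the single-crossover classes fl s+ r and fl+ s r+ (84 + 74 = 158) plus the double crossovers (15).
RF(fl–r) = (158 + 15) / 1500 = 173/1500 = 0.1153 → 11.5 cM.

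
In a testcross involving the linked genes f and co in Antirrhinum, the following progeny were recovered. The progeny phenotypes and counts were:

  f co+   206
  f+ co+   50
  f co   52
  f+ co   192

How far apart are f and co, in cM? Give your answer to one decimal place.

The two most frequent classes, f+ co (192) and f co+ (206), are the parental types, so the F1 was f+ co / f co+.
The recombinant classes are f+ co+ and f co: 50 + 52 = 102.
Recombination frequency = 102/500 = 0.2040 ≈ 20.4%, i.e. 20.4 cM.

20.4 cM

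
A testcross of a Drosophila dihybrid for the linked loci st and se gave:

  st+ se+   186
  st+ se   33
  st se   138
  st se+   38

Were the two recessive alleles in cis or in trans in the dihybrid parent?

The two most frequent classes are st+ se+ (186) and st se (138); these are the parental (non-recombinant) types.
So the F1 carried st+ se+ on one chromosome and st se on the other — the recessive alleles are on the same chromosome (cis / coupling).

cis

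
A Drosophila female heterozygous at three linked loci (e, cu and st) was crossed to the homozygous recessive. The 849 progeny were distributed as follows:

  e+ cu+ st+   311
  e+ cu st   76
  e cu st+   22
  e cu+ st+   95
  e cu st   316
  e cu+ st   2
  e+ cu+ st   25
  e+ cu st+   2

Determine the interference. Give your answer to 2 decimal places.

The two most frequent reciprocal classes, e cu st and e+ cu+ st+, are the parental types, so the F1 was e cu st / e+ cu+ st+.
The two rarest classes, e cu+ st and e+ cu st+, are the double crossovers. Comparing them with the parentals, only the cu allele has switched, so cu is the middle locus and the order is e – cu – st.
e–cu: (171 + 4)/849 = 0.2061; cu–st: (47 + 4)/849 = 0.0601.
Expected DCO frequency = 0.2061 × 0.0601 ≈ 0.01239; observed = 4/849 ≈ 0.00471.
Coefficient of coincidence = 0.00471/0.01239 ≈ 0.38; interference = 1 − 0.38 = 0.62.

0.62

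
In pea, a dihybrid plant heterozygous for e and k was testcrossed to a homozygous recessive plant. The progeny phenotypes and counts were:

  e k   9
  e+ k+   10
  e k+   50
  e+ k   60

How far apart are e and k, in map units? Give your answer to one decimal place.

14.7 map units

The two most frequent classes, e+ k (60) and e k+ (50), are the parental types, so the F1 was e+ k / e k+.
The recombinant classes are e+ k+ and e k: 10 + 9 = 19.
Recombination frequency = 19/129 = 0.1473 ≈ 14.7%, i.e. 14.7 map units.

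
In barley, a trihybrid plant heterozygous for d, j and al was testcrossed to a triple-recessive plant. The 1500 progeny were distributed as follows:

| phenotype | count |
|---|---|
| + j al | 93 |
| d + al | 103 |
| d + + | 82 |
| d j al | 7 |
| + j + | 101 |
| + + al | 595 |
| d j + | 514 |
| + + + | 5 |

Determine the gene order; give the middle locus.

The two most frequent reciprocal classes, + + al and d j +, are the parental types, so the F1 was + + al / d j +.
The two rarest classes, + + + and d j al, are the double crossovers. Comparing them with the parentals, only the al allele has switched, so al is the middle locus and the order is d – al – j.

al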